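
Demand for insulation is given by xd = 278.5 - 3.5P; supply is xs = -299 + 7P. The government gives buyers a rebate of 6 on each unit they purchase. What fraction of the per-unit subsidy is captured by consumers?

Pre-subsidy: 278.5 - 3.5P = -299 + 7P gives P* = 55, x* = 86.
With the rebate, buyers effectively pay Pb = Ps − 6, where Ps is the price sellers receive.
Demand in terms of Ps becomes xd = 278.5 − 3.5(Ps − 6) = 299.5 - 3.5Ps. Setting this equal to supply: 299.5 - 3.5Ps = -299 + 7Ps, so Ps = 57.
Buyers pay Pb = 57 − 6 = 51; x' = -299 + 7·57 = 100.
Buyers' price falls by P* − Pb = 55 − 51 = 4; sellers' price rises by Ps − P* = 57 − 55 = 2.
So consumers capture 4/6 = 2/3 of each unit of subsidy.

Consumer share = 2/3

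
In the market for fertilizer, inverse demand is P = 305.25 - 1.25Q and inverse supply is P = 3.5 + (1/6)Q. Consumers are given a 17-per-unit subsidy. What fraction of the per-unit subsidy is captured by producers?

Producer share = 2/17

Pre-subsidy: 305.25 - 1.25Q = 3.5 + (1/6)Q gives Q* = 213 and P* = 39.
With the rebate, buyers effectively pay Pb = Ps − 17, where Ps is the price sellers receive.
On the curves, Pb = 305.25 - 1.25Q and Ps = 3.5 + (1/6)Q; the wedge Ps − Pb = 17 gives 3.5 + (1/6)Q − (305.25 - 1.25Q) = 17, so Q' = 225.
Then Pb = 305.25 − 1.25·225 = 24 and Ps = 3.5 + (1/6)·225 = 41.
Buyers' price falls by P* − Pb = 39 − 24 = 15; sellers' price rises by Ps − P* = 41 − 39 = 2.
So producers capture 2/17 = 2/17 of each unit of subsidy.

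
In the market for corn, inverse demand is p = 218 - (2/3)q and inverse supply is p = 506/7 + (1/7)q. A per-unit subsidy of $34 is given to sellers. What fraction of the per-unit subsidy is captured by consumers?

Consumer share = 14/17

Pre-subsidy: 218 - (2/3)q = 506/7 + (1/7)q gives q* = 180 and p* = 98.
With the subsidy, sellers receive ps = pb + 34 for each unit, where pb is the price buyers pay.
On the curves, pb = 218 - (2/3)q and ps = 506/7 + (1/7)q; the wedge ps − pb = 34 gives 506/7 + (1/7)q − (218 - (2/3)q) = 34, so q' = 222.
Then pb = 218 − (2/3)·222 = 70 and ps = 506/7 + (1/7)·222 = 104.
Buyers' price falls by p* − pb = 98 − 70 = 28; sellers' price rises by ps − p* = 104 − 98 = 6.
So consumers capture 28/34 = 14/17 of each unit of subsidy.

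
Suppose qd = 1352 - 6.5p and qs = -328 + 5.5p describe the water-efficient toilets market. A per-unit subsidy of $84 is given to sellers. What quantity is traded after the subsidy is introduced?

Pre-subsidy: 1352 - 6.5p = -328 + 5.5p gives p* = 140, q* = 442.
With the subsidy, sellers receive ps = pb + 84 for each unit, where pb is the price buyers pay.
Supply in terms of pb becomes qs = -328 + 5.5(pb + 84) = 134 + 5.5pb. Setting this equal to demand: 1352 - 6.5pb = 134 + 5.5pb, so pb = 101.5.
Sellers receive ps = 101.5 + 84 = 185.5; q' = 1352 − 6.5·101.5 = 692.25.

q' = 692.25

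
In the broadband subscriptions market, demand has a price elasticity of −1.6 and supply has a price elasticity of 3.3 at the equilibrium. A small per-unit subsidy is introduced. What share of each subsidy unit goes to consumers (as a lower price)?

For a small subsidy around the equilibrium, the benefit split depends on the relative slopes, which at a point are proportional to the elasticities.
Buyer share = εs/(εs + |εd|) = 3.3/(3.3 + 1.6) = 33/49; seller share = |εd|/(εs + |εd|) = 16/49.

Consumer share = 33/49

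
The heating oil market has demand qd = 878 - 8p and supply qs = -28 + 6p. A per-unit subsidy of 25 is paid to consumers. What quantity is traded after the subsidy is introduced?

Pre-subsidy: 878 - 8p = -28 + 6p gives p* = 453/7, q* = 2522/7.
With the rebate, buyers effectively pay pb = ps − 25, where ps is the price sellers receive.
Demand in terms of ps becomes qd = 878 − 8(ps − 25) = 1078 - 8ps. Setting this equal to supply: 1078 - 8ps = -28 + 6ps, so ps = 79.
Buyers pay pb = 79 − 25 = 54; q' = -28 + 6·79 = 446.

q' = 446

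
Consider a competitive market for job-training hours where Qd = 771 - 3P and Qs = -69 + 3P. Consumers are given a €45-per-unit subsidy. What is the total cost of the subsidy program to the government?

Pre-subsidy: 771 - 3P = -69 + 3P gives P* = 140, Q* = 351.
With the rebate, buyers effectively pay Pb = Ps − 45, where Ps is the price sellers receive.
Demand in terms of Ps becomes Qd = 771 − 3(Ps − 45) = 906 - 3Ps. Setting this equal to supply: 906 - 3Ps = -69 + 3Ps, so Ps = 162.5.
Buyers pay Pb = 162.5 − 45 = 117.5; Q' = -69 + 3·162.5 = 418.5.
Government outlay = subsidy × quantity = 45 × 418.5 = 18832.5.

Government cost = €18832.5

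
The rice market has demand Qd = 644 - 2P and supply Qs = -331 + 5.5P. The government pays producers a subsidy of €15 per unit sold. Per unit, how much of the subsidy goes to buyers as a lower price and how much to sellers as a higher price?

Pre-subsidy: 644 - 2P = -331 + 5.5P gives P* = 130, Q* = 384.
With the subsidy, sellers receive Ps = Pb + 15 for each unit, where Pb is the price buyers pay.
Supply in terms of Pb becomes Qs = -331 + 5.5(Pb + 15) = -248.5 + 5.5Pb. Setting this equal to demand: 644 - 2Pb = -248.5 + 5.5Pb, so Pb = 119.
Sellers receive Ps = 119 + 15 = 134; Q' = 644 − 2·119 = 406.
Buyers' price falls by P* − Pb = 130 − 119 = 11; sellers' price rises by Ps − P* = 134 − 130 = 4.

Buyers gain €11 per unit; sellers gain €4 per unit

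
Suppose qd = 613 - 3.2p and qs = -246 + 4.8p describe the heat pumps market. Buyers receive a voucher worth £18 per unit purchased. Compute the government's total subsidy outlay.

Pre-subsidy: 613 - 3.2p = -246 + 4.8p gives p* = 107.375, q* = 269.4.
With the rebate, buyers effectively pay pb = ps − 18, where ps is the price sellers receive.
Demand in terms of ps becomes qd = 613 − 3.2(ps − 18) = 670.6 - 3.2ps. Setting this equal to supply: 670.6 - 3.2ps = -246 + 4.8ps, so ps = 114.575.
Buyers pay pb = 114.575 − 18 = 96.575; q' = -246 + 4.8·114.575 = 303.96.
Government outlay = subsidy × quantity = 18 × 303.96 = 5471.28.

Government cost = £5471.28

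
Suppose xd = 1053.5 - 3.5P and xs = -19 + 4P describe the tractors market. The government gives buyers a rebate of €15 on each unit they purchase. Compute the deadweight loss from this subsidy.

Pre-subsidy: 1053.5 - 3.5P = -19 + 4P gives P* = 143, x* = 553.
With the rebate, buyers effectively pay Pb = Ps − 15, where Ps is the price sellers receive.
Demand in terms of Ps becomes xd = 1053.5 − 3.5(Ps − 15) = 1106 - 3.5Ps. Setting this equal to supply: 1106 - 3.5Ps = -19 + 4Ps, so Ps = 150.
Buyers pay Pb = 150 − 15 = 135; x' = -19 + 4·150 = 581.
The subsidy expands output by 581 − 553 = 28 past the efficient level; on those units the gap between marginal cost and willingness to pay runs from 0 up to 15.
DWL = ½ × 15 × 28 = 210.

Deadweight loss = €210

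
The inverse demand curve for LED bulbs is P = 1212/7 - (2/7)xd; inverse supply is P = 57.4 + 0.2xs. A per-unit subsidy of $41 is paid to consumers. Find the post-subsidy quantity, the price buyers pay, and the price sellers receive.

Pre-subsidy: 1212/7 - (2/7)x = 57.4 + 0.2x gives x* = 4051/17 and P* = 1786/17.
With the rebate, buyers effectively pay Pb = Ps − 41, where Ps is the price sellers receive.
On the curves, Pb = 1212/7 - (2/7)x and Ps = 57.4 + 0.2x; the wedge Ps − Pb = 41 gives 57.4 + 0.2x − (1212/7 - (2/7)x) = 41, so x' = 5486/17.
Then Pb = 1212/7 − (2/7)·(5486/17) = 1376/17 and Ps = 57.4 + 0.2·(5486/17) = 2073/17.

x' = 5486/17; buyers pay 1376/17; sellers receive 2073/17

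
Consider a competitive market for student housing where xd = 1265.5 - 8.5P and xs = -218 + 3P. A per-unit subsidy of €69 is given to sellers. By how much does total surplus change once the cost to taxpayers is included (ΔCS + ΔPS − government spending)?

Net change in total surplus = -€5278.5

Pre-subsidy: 1265.5 - 8.5P = -218 + 3P gives P* = 129, x* = 169.
With the subsidy, sellers receive Ps = Pb + 69 for each unit, where Pb is the price buyers pay.
Supply in terms of Pb becomes xs = -218 + 3(Pb + 69) = -11 + 3Pb. Setting this equal to demand: 1265.5 - 8.5Pb = -11 + 3Pb, so Pb = 111.
Sellers receive Ps = 111 + 69 = 180; x' = 1265.5 − 8.5·111 = 322.
ΔCS = ½(169 + 322)(129 − 111) = 4419; ΔPS = ½(169 + 322)(180 − 129) = 12520.5.
Government spending = 69 × 322 = 22218.
Net change = 4419 + 12520.5 − 22218 = -5278.5. The loss equals the DWL triangle ½·69·153.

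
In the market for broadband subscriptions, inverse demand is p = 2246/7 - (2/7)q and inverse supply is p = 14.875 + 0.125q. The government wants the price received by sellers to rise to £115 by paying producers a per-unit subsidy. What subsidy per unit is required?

At a seller price of 115, quantity supplied is -119 + 8·115 = 801.
Buyers absorb 801 only when they pay pb = 2246/7 − (2/7)·801 = 92.
s = ps − pb = 115 − 92 = 23.

Required subsidy s = £23 per unit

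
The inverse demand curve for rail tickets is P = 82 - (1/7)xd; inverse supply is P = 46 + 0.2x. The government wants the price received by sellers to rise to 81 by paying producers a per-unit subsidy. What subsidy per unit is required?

Required subsidy s = 24 per unit

At a seller price of 81, quantity supplied is -230 + 5·81 = 175.
Buyers absorb 175 only when they pay Pb = 82 − (1/7)·175 = 57.
s = Ps − Pb = 81 − 57 = 24.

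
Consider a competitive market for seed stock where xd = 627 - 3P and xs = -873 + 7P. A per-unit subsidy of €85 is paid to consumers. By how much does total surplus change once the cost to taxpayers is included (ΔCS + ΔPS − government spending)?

Net change in total surplus = -€7586.25

Pre-subsidy: 627 - 3P = -873 + 7P gives P* = 150, x* = 177.
With the rebate, buyers effectively pay Pb = Ps − 85, where Ps is the price sellers receive.
Demand in terms of Ps becomes xd = 627 − 3(Ps − 85) = 882 - 3Ps. Setting this equal to supply: 882 - 3Ps = -873 + 7Ps, so Ps = 175.5.
Buyers pay Pb = 175.5 − 85 = 90.5; x' = -873 + 7·175.5 = 355.5.
ΔCS = ½(177 + 355.5)(150 − 90.5) = 15841.875; ΔPS = ½(177 + 355.5)(175.5 − 150) = 6789.375.
Government spending = 85 × 355.5 = 30217.5.
Net change = 15841.875 + 6789.375 − 30217.5 = -7586.25. The loss equals the DWL triangle ½·85·178.5.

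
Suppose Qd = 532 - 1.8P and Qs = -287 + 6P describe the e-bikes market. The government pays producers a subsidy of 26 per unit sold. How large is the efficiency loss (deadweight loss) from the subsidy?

Deadweight loss = 468

Pre-subsidy: 532 - 1.8P = -287 + 6P gives P* = 105, Q* = 343.
With the subsidy, sellers receive Ps = Pb + 26 for each unit, where Pb is the price buyers pay.
Supply in terms of Pb becomes Qs = -287 + 6(Pb + 26) = -131 + 6Pb. Setting this equal to demand: 532 - 1.8Pb = -131 + 6Pb, so Pb = 85.
Sellers receive Ps = 85 + 26 = 111; Q' = 532 − 1.8·85 = 379.
The subsidy expands output by 379 − 343 = 36 past the efficient level; on those units the gap between marginal cost and willingness to pay runs from 0 up to 26.
DWL = ½ × 26 × 36 = 468.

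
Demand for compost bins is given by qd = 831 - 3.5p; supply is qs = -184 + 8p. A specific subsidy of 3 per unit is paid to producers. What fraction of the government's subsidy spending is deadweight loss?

DWL / government spending = 21/3044

Pre-subsidy: 831 - 3.5p = -184 + 8p gives p* = 2030/23, q* = 12008/23.
With the subsidy, sellers receive ps = pb + 3 for each unit, where pb is the price buyers pay.
Supply in terms of pb becomes qs = -184 + 8(pb + 3) = -160 + 8pb. Setting this equal to demand: 831 - 3.5pb = -160 + 8pb, so pb = 1982/23.
Sellers receive ps = 1982/23 + 3 = 2051/23; q' = 831 − 3.5·(1982/23) = 12176/23.
ΔCS = ½(12008/23 + 12176/23)(2030/23 − 1982/23) = 580416/529; ΔPS = ½(12008/23 + 12176/23)(2051/23 − 2030/23) = 253932/529.
Government spending = 3 × 12176/23 = 36528/23.
DWL = ½ × 3 × (12176/23 − 12008/23) = 252/23; fraction = (252/23) / (36528/23) = 21/3044.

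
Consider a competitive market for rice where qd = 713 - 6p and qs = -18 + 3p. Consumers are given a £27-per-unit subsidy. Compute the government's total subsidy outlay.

Pre-subsidy: 713 - 6p = -18 + 3p gives p* = 731/9, q* = 677/3.
With the rebate, buyers effectively pay pb = ps − 27, where ps is the price sellers receive.
Demand in terms of ps becomes qd = 713 − 6(ps − 27) = 875 - 6ps. Setting this equal to supply: 875 - 6ps = -18 + 3ps, so ps = 893/9.
Buyers pay pb = 893/9 − 27 = 650/9; q' = -18 + 3·(893/9) = 839/3.
Government outlay = subsidy × quantity = 27 × 839/3 = 7551.

Government cost = £7551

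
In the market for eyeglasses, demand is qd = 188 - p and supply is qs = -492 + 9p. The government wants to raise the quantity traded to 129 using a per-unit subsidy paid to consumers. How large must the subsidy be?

At q = 129, invert demand for the buyer price: pb = (188 − 129)/1 = 59; invert supply for the seller price: ps = (129 − (-492))/9 = 69.
The subsidy must fill the gap: s = ps − pb = 69 − 59 = 10.

Required subsidy s = 10 per unit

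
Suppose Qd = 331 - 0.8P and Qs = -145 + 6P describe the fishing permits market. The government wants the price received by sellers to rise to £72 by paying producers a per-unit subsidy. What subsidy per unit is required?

Required subsidy s = £17 per unit

At a seller price of 72, quantity supplied is -145 + 6·72 = 287.
Buyers absorb 287 only when they pay Pb with 331 − 0.8·Pb = 287, i.e. Pb = 55.
s = Ps − Pb = 72 − 55 = 17.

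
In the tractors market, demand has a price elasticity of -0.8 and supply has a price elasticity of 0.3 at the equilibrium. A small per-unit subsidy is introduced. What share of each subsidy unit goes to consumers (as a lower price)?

For a small subsidy around the equilibrium, the benefit split depends on the relative slopes, which at a point are proportional to the elasticities.
Buyer share = εs/(εs + |εd|) = 0.3/(0.3 + 0.8) = 3/11; seller share = |εd|/(εs + |εd|) = 8/11.

Consumer share = 3/11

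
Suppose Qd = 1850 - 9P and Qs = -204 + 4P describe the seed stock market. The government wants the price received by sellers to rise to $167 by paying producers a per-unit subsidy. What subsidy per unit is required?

Required subsidy s = $13 per unit

At a seller price of 167, quantity supplied is -204 + 4·167 = 464.
Buyers absorb 464 only when they pay Pb with 1850 − 9·Pb = 464, i.e. Pb = 154.
s = Ps − Pb = 167 − 154 = 13.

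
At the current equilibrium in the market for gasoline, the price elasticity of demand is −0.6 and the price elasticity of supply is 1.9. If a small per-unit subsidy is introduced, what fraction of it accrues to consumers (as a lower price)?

Consumer share = 0.76

For a small subsidy around the equilibrium, the benefit split depends on the relative slopes, which at a point are proportional to the elasticities.
Buyer share = εs/(εs + |εd|) = 1.9/(1.9 + 0.6) = 0.76; seller share = |εd|/(εs + |εd|) = 0.24.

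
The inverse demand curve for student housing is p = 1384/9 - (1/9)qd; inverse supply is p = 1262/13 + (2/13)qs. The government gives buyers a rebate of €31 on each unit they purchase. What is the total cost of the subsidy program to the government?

Government cost = €10261

Pre-subsidy: 1384/9 - (1/9)q = 1262/13 + (2/13)q gives q* = 214 and p* = 130.
With the rebate, buyers effectively pay pb = ps − 31, where ps is the price sellers receive.
On the curves, pb = 1384/9 - (1/9)q and ps = 1262/13 + (2/13)q; the wedge ps − pb = 31 gives 1262/13 + (2/13)q − (1384/9 - (1/9)q) = 31, so q' = 331.
Then pb = 1384/9 − (1/9)·331 = 117 and ps = 1262/13 + (2/13)·331 = 148.
Government outlay = subsidy × quantity = 31 × 331 = 10261.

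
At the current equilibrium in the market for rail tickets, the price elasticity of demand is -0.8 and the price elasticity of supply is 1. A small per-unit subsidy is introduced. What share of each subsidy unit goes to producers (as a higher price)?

For a small subsidy around the equilibrium, the benefit split depends on the relative slopes, which at a point are proportional to the elasticities.
Buyer share = εs/(εs + |εd|) = 1/(1 + 0.8) = 5/9; seller share = |εd|/(εs + |εd|) = 4/9.
So producers capture 4/9 of the subsidy.

Producer share = 4/9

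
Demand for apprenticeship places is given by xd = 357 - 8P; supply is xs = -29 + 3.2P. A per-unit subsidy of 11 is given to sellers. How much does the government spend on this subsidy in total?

Government cost = 8195/7

Pre-subsidy: 357 - 8P = -29 + 3.2P gives P* = 965/28, x* = 569/7.
With the subsidy, sellers receive Ps = Pb + 11 for each unit, where Pb is the price buyers pay.
Supply in terms of Pb becomes xs = -29 + 3.2(Pb + 11) = 6.2 + 3.2Pb. Setting this equal to demand: 357 - 8Pb = 6.2 + 3.2Pb, so Pb = 877/28.
Sellers receive Ps = 877/28 + 11 = 1185/28; x' = 357 − 8·(877/28) = 745/7.
Government outlay = subsidy × quantity = 11 × 745/7 = 8195/7.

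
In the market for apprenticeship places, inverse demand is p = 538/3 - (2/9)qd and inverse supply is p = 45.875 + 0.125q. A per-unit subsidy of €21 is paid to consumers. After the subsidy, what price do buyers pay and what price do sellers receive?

Pre-subsidy: 538/3 - (2/9)q = 45.875 + 0.125q gives q* = 384.36 and p* = 93.92.
With the rebate, buyers effectively pay pb = ps − 21, where ps is the price sellers receive.
On the curves, pb = 538/3 - (2/9)q and ps = 45.875 + 0.125q; the wedge ps − pb = 21 gives 45.875 + 0.125q − (538/3 - (2/9)q) = 21, so q' = 444.84.
Then pb = 538/3 − (2/9)·444.84 = 80.48 and ps = 45.875 + 0.125·444.84 = 101.48.

Buyers pay €80.48; sellers receive €101.48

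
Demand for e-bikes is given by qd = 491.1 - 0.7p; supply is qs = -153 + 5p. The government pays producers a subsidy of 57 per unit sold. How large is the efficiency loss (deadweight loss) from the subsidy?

Pre-subsidy: 491.1 - 0.7p = -153 + 5p gives p* = 113, q* = 412.
With the subsidy, sellers receive ps = pb + 57 for each unit, where pb is the price buyers pay.
Supply in terms of pb becomes qs = -153 + 5(pb + 57) = 132 + 5pb. Setting this equal to demand: 491.1 - 0.7pb = 132 + 5pb, so pb = 63.
Sellers receive ps = 63 + 57 = 120; q' = 491.1 − 0.7·63 = 447.
The subsidy expands output by 447 − 412 = 35 past the efficient level; on those units the gap between marginal cost and willingness to pay runs from 0 up to 57.
DWL = ½ × 57 × 35 = 997.5.

Deadweight loss = 997.5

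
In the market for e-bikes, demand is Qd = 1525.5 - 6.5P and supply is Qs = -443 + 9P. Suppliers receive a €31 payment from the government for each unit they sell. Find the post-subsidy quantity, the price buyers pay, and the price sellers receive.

Pre-subsidy: 1525.5 - 6.5P = -443 + 9P gives P* = 127, Q* = 700.
With the subsidy, sellers receive Ps = Pb + 31 for each unit, where Pb is the price buyers pay.
Supply in terms of Pb becomes Qs = -443 + 9(Pb + 31) = -164 + 9Pb. Setting this equal to demand: 1525.5 - 6.5Pb = -164 + 9Pb, so Pb = 109.
Sellers receive Ps = 109 + 31 = 140; Q' = 1525.5 − 6.5·109 = 817.

Q' = 817; buyers pay €109; sellers receive €140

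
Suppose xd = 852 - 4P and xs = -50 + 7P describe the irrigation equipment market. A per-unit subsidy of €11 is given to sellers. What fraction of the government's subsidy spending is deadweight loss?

DWL / government spending = 7/276

Pre-subsidy: 852 - 4P = -50 + 7P gives P* = 82, x* = 524.
With the subsidy, sellers receive Ps = Pb + 11 for each unit, where Pb is the price buyers pay.
Supply in terms of Pb becomes xs = -50 + 7(Pb + 11) = 27 + 7Pb. Setting this equal to demand: 852 - 4Pb = 27 + 7Pb, so Pb = 75.
Sellers receive Ps = 75 + 11 = 86; x' = 852 − 4·75 = 552.
ΔCS = ½(524 + 552)(82 − 75) = 3766; ΔPS = ½(524 + 552)(86 − 82) = 2152.
Government spending = 11 × 552 = 6072.
DWL = ½ × 11 × (552 − 524) = 154; fraction = 154 / 6072 = 7/276.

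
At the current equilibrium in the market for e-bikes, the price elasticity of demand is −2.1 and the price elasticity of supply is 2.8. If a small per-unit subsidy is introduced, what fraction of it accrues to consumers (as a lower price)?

For a small subsidy around the equilibrium, the benefit split depends on the relative slopes, which at a point are proportional to the elasticities.
Buyer share = εs/(εs + |εd|) = 2.8/(2.8 + 2.1) = 4/7; seller share = |εd|/(εs + |εd|) = 3/7.

Consumer share = 4/7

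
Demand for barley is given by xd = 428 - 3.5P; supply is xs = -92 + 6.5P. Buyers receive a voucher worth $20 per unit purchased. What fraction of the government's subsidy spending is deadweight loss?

DWL / government spending = 91/1166

Pre-subsidy: 428 - 3.5P = -92 + 6.5P gives P* = 52, x* = 246.
With the rebate, buyers effectively pay Pb = Ps − 20, where Ps is the price sellers receive.
Demand in terms of Ps becomes xd = 428 − 3.5(Ps − 20) = 498 - 3.5Ps. Setting this equal to supply: 498 - 3.5Ps = -92 + 6.5Ps, so Ps = 59.
Buyers pay Pb = 59 − 20 = 39; x' = -92 + 6.5·59 = 291.5.
ΔCS = ½(246 + 291.5)(52 − 39) = 3493.75; ΔPS = ½(246 + 291.5)(59 − 52) = 1881.25.
Government spending = 20 × 291.5 = 5830.
DWL = ½ × 20 × (291.5 − 246) = 455; fraction = 455 / 5830 = 91/1166.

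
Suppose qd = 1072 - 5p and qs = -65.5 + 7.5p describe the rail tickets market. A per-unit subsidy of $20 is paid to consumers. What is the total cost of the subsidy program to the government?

Government cost = $13540

Pre-subsidy: 1072 - 5p = -65.5 + 7.5p gives p* = 91, q* = 617.
With the rebate, buyers effectively pay pb = ps − 20, where ps is the price sellers receive.
Demand in terms of ps becomes qd = 1072 − 5(ps − 20) = 1172 - 5ps. Setting this equal to supply: 1172 - 5ps = -65.5 + 7.5ps, so ps = 99.
Buyers pay pb = 99 − 20 = 79; q' = -65.5 + 7.5·99 = 677.
Government outlay = subsidy × quantity = 20 × 677 = 13540.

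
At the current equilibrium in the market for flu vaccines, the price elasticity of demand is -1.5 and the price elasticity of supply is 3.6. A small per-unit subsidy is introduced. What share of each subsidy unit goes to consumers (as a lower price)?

For a small subsidy around the equilibrium, the benefit split depends on the relative slopes, which at a point are proportional to the elasticities.
Buyer share = εs/(εs + |εd|) = 3.6/(3.6 + 1.5) = 12/17; seller share = |εd|/(εs + |εd|) = 5/17.

Consumer share = 12/17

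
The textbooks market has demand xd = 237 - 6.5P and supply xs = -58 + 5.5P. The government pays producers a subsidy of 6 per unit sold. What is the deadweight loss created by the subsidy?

Pre-subsidy: 237 - 6.5P = -58 + 5.5P gives P* = 295/12, x* = 1853/24.
With the subsidy, sellers receive Ps = Pb + 6 for each unit, where Pb is the price buyers pay.
Supply in terms of Pb becomes xs = -58 + 5.5(Pb + 6) = -25 + 5.5Pb. Setting this equal to demand: 237 - 6.5Pb = -25 + 5.5Pb, so Pb = 131/6.
Sellers receive Ps = 131/6 + 6 = 167/6; x' = 237 − 6.5·(131/6) = 1141/12.
The subsidy expands output by 1141/12 − 1853/24 = 17.875 past the efficient level; on those units the gap between marginal cost and willingness to pay runs from 0 up to 6.
DWL = ½ × 6 × 17.875 = 53.625.

Deadweight loss = 53.625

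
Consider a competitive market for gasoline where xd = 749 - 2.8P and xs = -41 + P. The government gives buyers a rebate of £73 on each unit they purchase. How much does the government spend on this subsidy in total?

Government cost = 306089/19

Pre-subsidy: 749 - 2.8P = -41 + P gives P* = 3950/19, x* = 3171/19.
With the rebate, buyers effectively pay Pb = Ps − 73, where Ps is the price sellers receive.
Demand in terms of Ps becomes xd = 749 − 2.8(Ps − 73) = 953.4 - 2.8Ps. Setting this equal to supply: 953.4 - 2.8Ps = -41 + Ps, so Ps = 4972/19.
Buyers pay Pb = 4972/19 − 73 = 3585/19; x' = -41 + 1·(4972/19) = 4193/19.
Government outlay = subsidy × quantity = 73 × 4193/19 = 306089/19.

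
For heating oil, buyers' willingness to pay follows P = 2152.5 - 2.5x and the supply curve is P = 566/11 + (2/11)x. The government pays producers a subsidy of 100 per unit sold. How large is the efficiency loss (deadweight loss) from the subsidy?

Pre-subsidy: 2152.5 - 2.5x = 566/11 + (2/11)x gives x* = 46223/59 and P* = 11440/59.
With the subsidy, sellers receive Ps = Pb + 100 for each unit, where Pb is the price buyers pay.
On the curves, Pb = 2152.5 - 2.5x and Ps = 566/11 + (2/11)x; the wedge Ps − Pb = 100 gives 566/11 + (2/11)x − (2152.5 - 2.5x) = 100, so x' = 48423/59.
Then Pb = 2152.5 − 2.5·(48423/59) = 5940/59 and Ps = 566/11 + (2/11)·(48423/59) = 11840/59.
The subsidy expands output by 48423/59 − 46223/59 = 2200/59 past the efficient level; on those units the gap between marginal cost and willingness to pay runs from 0 up to 100.
DWL = ½ × 100 × 2200/59 = 110000/59.

Deadweight loss = 110000/59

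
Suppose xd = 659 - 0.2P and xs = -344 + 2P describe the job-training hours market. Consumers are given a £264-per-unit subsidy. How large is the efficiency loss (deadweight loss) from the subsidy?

Pre-subsidy: 659 - 0.2P = -344 + 2P gives P* = 5015/11, x* = 6246/11.
With the rebate, buyers effectively pay Pb = Ps − 264, where Ps is the price sellers receive.
Demand in terms of Ps becomes xd = 659 − 0.2(Ps − 264) = 711.8 - 0.2Ps. Setting this equal to supply: 711.8 - 0.2Ps = -344 + 2Ps, so Ps = 5279/11.
Buyers pay Pb = 5279/11 − 264 = 2375/11; x' = -344 + 2·(5279/11) = 6774/11.
The subsidy expands output by 6774/11 − 6246/11 = 48 past the efficient level; on those units the gap between marginal cost and willingness to pay runs from 0 up to 264.
DWL = ½ × 264 × 48 = 6336.

Deadweight loss = £6336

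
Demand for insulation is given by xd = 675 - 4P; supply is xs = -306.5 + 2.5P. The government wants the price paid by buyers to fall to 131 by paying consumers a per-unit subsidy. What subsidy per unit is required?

Required subsidy s = 52 per unit

At a buyer price of 131, quantity demanded is 675 − 4·131 = 151.
Sellers supply 151 only when they receive Ps with -306.5 + 2.5·Ps = 151, i.e. Ps = 183.
s = Ps − Pb = 183 − 131 = 52.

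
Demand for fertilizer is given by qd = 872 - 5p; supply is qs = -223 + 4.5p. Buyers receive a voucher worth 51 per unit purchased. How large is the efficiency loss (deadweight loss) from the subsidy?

Pre-subsidy: 872 - 5p = -223 + 4.5p gives p* = 2190/19, q* = 5618/19.
With the rebate, buyers effectively pay pb = ps − 51, where ps is the price sellers receive.
Demand in terms of ps becomes qd = 872 − 5(ps − 51) = 1127 - 5ps. Setting this equal to supply: 1127 - 5ps = -223 + 4.5ps, so ps = 2700/19.
Buyers pay pb = 2700/19 − 51 = 1731/19; q' = -223 + 4.5·(2700/19) = 7913/19.
The subsidy expands output by 7913/19 − 5618/19 = 2295/19 past the efficient level; on those units the gap between marginal cost and willingness to pay runs from 0 up to 51.
DWL = ½ × 51 × 2295/19 = 117045/38.

Deadweight loss = 117045/38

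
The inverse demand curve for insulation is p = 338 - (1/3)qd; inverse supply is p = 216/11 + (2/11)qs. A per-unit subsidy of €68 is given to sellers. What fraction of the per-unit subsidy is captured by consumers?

Consumer share = 11/17

Pre-subsidy: 338 - (1/3)q = 216/11 + (2/11)q gives q* = 618 and p* = 132.
With the subsidy, sellers receive ps = pb + 68 for each unit, where pb is the price buyers pay.
On the curves, pb = 338 - (1/3)q and ps = 216/11 + (2/11)q; the wedge ps − pb = 68 gives 216/11 + (2/11)q − (338 - (1/3)q) = 68, so q' = 750.
Then pb = 338 − (1/3)·750 = 88 and ps = 216/11 + (2/11)·750 = 156.
Buyers' price falls by p* − pb = 132 − 88 = 44; sellers' price rises by ps − p* = 156 − 132 = 24.
So consumers capture 44/68 = 11/17 of each unit of subsidy.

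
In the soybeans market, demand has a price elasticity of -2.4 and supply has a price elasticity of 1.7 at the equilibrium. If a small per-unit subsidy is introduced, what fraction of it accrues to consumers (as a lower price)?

For a small subsidy around the equilibrium, the benefit split depends on the relative slopes, which at a point are proportional to the elasticities.
Buyer share = εs/(εs + |εd|) = 1.7/(1.7 + 2.4) = 17/41; seller share = |εd|/(εs + |εd|) = 24/41.

Consumer share = 17/41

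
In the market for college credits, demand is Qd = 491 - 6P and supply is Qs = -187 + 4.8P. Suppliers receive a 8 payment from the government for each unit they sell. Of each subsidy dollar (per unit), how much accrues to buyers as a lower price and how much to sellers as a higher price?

Pre-subsidy: 491 - 6P = -187 + 4.8P gives P* = 565/9, Q* = 343/3.
With the subsidy, sellers receive Ps = Pb + 8 for each unit, where Pb is the price buyers pay.
Supply in terms of Pb becomes Qs = -187 + 4.8(Pb + 8) = -148.6 + 4.8Pb. Setting this equal to demand: 491 - 6Pb = -148.6 + 4.8Pb, so Pb = 533/9.
Sellers receive Ps = 533/9 + 8 = 605/9; Q' = 491 − 6·(533/9) = 407/3.
Buyers' price falls by P* − Pb = 565/9 − 533/9 = 32/9; sellers' price rises by Ps − P* = 605/9 − 565/9 = 40/9.

Buyers gain 32/9 per unit; sellers gain 40/9 per unit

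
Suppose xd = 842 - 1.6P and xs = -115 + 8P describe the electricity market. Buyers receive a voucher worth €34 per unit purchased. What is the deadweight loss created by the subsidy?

Deadweight loss = 2312/3

Pre-subsidy: 842 - 1.6P = -115 + 8P gives P* = 99.6875, x* = 682.5.
With the rebate, buyers effectively pay Pb = Ps − 34, where Ps is the price sellers receive.
Demand in terms of Ps becomes xd = 842 − 1.6(Ps − 34) = 896.4 - 1.6Ps. Setting this equal to supply: 896.4 - 1.6Ps = -115 + 8Ps, so Ps = 5057/48.
Buyers pay Pb = 5057/48 − 34 = 3425/48; x' = -115 + 8·(5057/48) = 4367/6.
The subsidy expands output by 4367/6 − 682.5 = 136/3 past the efficient level; on those units the gap between marginal cost and willingness to pay runs from 0 up to 34.
DWL = ½ × 34 × 136/3 = 2312/3.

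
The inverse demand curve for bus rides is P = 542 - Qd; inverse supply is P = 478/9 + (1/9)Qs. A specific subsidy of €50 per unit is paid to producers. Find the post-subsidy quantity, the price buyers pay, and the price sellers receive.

Pre-subsidy: 542 - Q = 478/9 + (1/9)Q gives Q* = 440 and P* = 102.
With the subsidy, sellers receive Ps = Pb + 50 for each unit, where Pb is the price buyers pay.
On the curves, Pb = 542 - Q and Ps = 478/9 + (1/9)Q; the wedge Ps − Pb = 50 gives 478/9 + (1/9)Q − (542 - Q) = 50, so Q' = 485.
Then Pb = 542 − 1·485 = 57 and Ps = 478/9 + (1/9)·485 = 107.

Q' = 485; buyers pay €57; sellers receive €107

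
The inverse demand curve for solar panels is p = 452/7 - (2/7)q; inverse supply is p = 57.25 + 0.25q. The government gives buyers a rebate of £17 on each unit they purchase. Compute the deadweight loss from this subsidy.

Deadweight loss = 4046/15

Pre-subsidy: 452/7 - (2/7)q = 57.25 + 0.25q gives q* = 41/3 and p* = 182/3.
With the rebate, buyers effectively pay pb = ps − 17, where ps is the price sellers receive.
On the curves, pb = 452/7 - (2/7)q and ps = 57.25 + 0.25q; the wedge ps − pb = 17 gives 57.25 + 0.25q − (452/7 - (2/7)q) = 17, so q' = 45.4.
Then pb = 452/7 − (2/7)·45.4 = 51.6 and ps = 57.25 + 0.25·45.4 = 68.6.
The subsidy expands output by 45.4 − 41/3 = 476/15 past the efficient level; on those units the gap between marginal cost and willingness to pay runs from 0 up to 17.
DWL = ½ × 17 × 476/15 = 4046/15.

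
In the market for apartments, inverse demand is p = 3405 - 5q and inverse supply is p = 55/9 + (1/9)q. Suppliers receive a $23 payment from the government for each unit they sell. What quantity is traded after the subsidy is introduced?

Pre-subsidy: 3405 - 5q = 55/9 + (1/9)q gives q* = 665 and p* = 80.
With the subsidy, sellers receive ps = pb + 23 for each unit, where pb is the price buyers pay.
On the curves, pb = 3405 - 5q and ps = 55/9 + (1/9)q; the wedge ps − pb = 23 gives 55/9 + (1/9)q − (3405 - 5q) = 23, so q' = 669.5.
Then pb = 3405 − 5·669.5 = 57.5 and ps = 55/9 + (1/9)·669.5 = 80.5.

q' = 669.5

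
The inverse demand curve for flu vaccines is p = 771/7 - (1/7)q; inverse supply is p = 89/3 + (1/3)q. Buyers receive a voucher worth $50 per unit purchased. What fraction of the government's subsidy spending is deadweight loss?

Pre-subsidy: 771/7 - (1/7)q = 89/3 + (1/3)q gives q* = 169 and p* = 86.
With the rebate, buyers effectively pay pb = ps − 50, where ps is the price sellers receive.
On the curves, pb = 771/7 - (1/7)q and ps = 89/3 + (1/3)q; the wedge ps − pb = 50 gives 89/3 + (1/3)q − (771/7 - (1/7)q) = 50, so q' = 274.
Then pb = 771/7 − (1/7)·274 = 71 and ps = 89/3 + (1/3)·274 = 121.
ΔCS = ½(169 + 274)(86 − 71) = 3322.5; ΔPS = ½(169 + 274)(121 − 86) = 7752.5.
Government spending = 50 × 274 = 13700.
DWL = ½ × 50 × (274 − 169) = 2625; fraction = 2625 / 13700 = 105/548.

DWL / government spending = 105/548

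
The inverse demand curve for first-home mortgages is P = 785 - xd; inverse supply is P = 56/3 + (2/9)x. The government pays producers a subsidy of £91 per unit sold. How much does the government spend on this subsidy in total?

Government cost = 702156/11

Pre-subsidy: 785 - x = 56/3 + (2/9)x gives x* = 627 and P* = 158.
With the subsidy, sellers receive Ps = Pb + 91 for each unit, where Pb is the price buyers pay.
On the curves, Pb = 785 - x and Ps = 56/3 + (2/9)x; the wedge Ps − Pb = 91 gives 56/3 + (2/9)x − (785 - x) = 91, so x' = 7716/11.
Then Pb = 785 − 1·(7716/11) = 919/11 and Ps = 56/3 + (2/9)·(7716/11) = 1920/11.
Government outlay = subsidy × quantity = 91 × 7716/11 = 702156/11.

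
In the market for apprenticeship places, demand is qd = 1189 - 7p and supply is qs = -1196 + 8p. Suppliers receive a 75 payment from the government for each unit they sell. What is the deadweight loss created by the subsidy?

Deadweight loss = 10500

Pre-subsidy: 1189 - 7p = -1196 + 8p gives p* = 159, q* = 76.
With the subsidy, sellers receive ps = pb + 75 for each unit, where pb is the price buyers pay.
Supply in terms of pb becomes qs = -1196 + 8(pb + 75) = -596 + 8pb. Setting this equal to demand: 1189 - 7pb = -596 + 8pb, so pb = 119.
Sellers receive ps = 119 + 75 = 194; q' = 1189 − 7·119 = 356.
The subsidy expands output by 356 − 76 = 280 past the efficient level; on those units the gap between marginal cost and willingness to pay runs from 0 up to 75.
DWL = ½ × 75 × 280 = 10500.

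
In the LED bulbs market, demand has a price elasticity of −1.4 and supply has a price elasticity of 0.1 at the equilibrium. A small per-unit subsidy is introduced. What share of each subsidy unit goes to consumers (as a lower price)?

For a small subsidy around the equilibrium, the benefit split depends on the relative slopes, which at a point are proportional to the elasticities.
Buyer share = εs/(εs + |εd|) = 0.1/(0.1 + 1.4) = 1/15; seller share = |εd|/(εs + |εd|) = 14/15.

Consumer share = 1/15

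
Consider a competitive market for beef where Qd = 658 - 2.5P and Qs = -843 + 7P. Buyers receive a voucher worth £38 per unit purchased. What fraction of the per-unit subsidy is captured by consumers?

Pre-subsidy: 658 - 2.5P = -843 + 7P gives P* = 158, Q* = 263.
With the rebate, buyers effectively pay Pb = Ps − 38, where Ps is the price sellers receive.
Demand in terms of Ps becomes Qd = 658 − 2.5(Ps − 38) = 753 - 2.5Ps. Setting this equal to supply: 753 - 2.5Ps = -843 + 7Ps, so Ps = 168.
Buyers pay Pb = 168 − 38 = 130; Q' = -843 + 7·168 = 333.
Buyers' price falls by P* − Pb = 158 − 130 = 28; sellers' price rises by Ps − P* = 168 − 158 = 10.
So consumers capture 28/38 = 14/19 of each unit of subsidy.

Consumer share = 14/19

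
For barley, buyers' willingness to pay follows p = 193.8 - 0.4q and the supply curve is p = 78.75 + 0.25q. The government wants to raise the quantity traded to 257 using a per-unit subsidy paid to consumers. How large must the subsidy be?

Required subsidy s = 52 per unit

At q = 257, from the demand curve buyers pay pb = 193.8 − 0.4·257 = 91; from the supply curve sellers need ps = 78.75 + 0.25·257 = 143.
The subsidy must fill the gap: s = ps − pb = 143 − 91 = 52.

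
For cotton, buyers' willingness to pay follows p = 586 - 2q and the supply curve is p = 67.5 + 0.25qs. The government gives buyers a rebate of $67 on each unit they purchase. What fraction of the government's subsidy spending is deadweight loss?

DWL / government spending = 67/1171

Pre-subsidy: 586 - 2q = 67.5 + 0.25q gives q* = 2074/9 and p* = 1126/9.
With the rebate, buyers effectively pay pb = ps − 67, where ps is the price sellers receive.
On the curves, pb = 586 - 2q and ps = 67.5 + 0.25q; the wedge ps − pb = 67 gives 67.5 + 0.25q − (586 - 2q) = 67, so q' = 2342/9.
Then pb = 586 − 2·(2342/9) = 590/9 and ps = 67.5 + 0.25·(2342/9) = 1193/9.
ΔCS = ½(2074/9 + 2342/9)(1126/9 − 590/9) = 394496/27; ΔPS = ½(2074/9 + 2342/9)(1193/9 − 1126/9) = 49312/27.
Government spending = 67 × 2342/9 = 156914/9.
DWL = ½ × 67 × (2342/9 − 2074/9) = 8978/9; fraction = (8978/9) / (156914/9) = 67/1171.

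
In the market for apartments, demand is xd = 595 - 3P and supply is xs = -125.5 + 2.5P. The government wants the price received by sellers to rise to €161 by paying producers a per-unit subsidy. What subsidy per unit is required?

At a seller price of 161, quantity supplied is -125.5 + 2.5·161 = 277.
Buyers absorb 277 only when they pay Pb with 595 − 3·Pb = 277, i.e. Pb = 106.
s = Ps − Pb = 161 − 106 = 55.

Required subsidy s = €55 per unit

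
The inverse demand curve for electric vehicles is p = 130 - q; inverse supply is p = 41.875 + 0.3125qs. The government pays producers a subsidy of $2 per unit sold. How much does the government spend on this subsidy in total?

Pre-subsidy: 130 - q = 41.875 + 0.3125q gives q* = 470/7 and p* = 440/7.
With the subsidy, sellers receive ps = pb + 2 for each unit, where pb is the price buyers pay.
On the curves, pb = 130 - q and ps = 41.875 + 0.3125q; the wedge ps − pb = 2 gives 41.875 + 0.3125q − (130 - q) = 2, so q' = 206/3.
Then pb = 130 − 1·(206/3) = 184/3 and ps = 41.875 + 0.3125·(206/3) = 190/3.
Government outlay = subsidy × quantity = 2 × 206/3 = 412/3.

Government cost = 412/3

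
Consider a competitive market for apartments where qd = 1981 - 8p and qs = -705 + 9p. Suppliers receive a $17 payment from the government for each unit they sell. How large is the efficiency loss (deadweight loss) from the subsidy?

Deadweight loss = $612

Pre-subsidy: 1981 - 8p = -705 + 9p gives p* = 158, q* = 717.
With the subsidy, sellers receive ps = pb + 17 for each unit, where pb is the price buyers pay.
Supply in terms of pb becomes qs = -705 + 9(pb + 17) = -552 + 9pb. Setting this equal to demand: 1981 - 8pb = -552 + 9pb, so pb = 149.
Sellers receive ps = 149 + 17 = 166; q' = 1981 − 8·149 = 789.
The subsidy expands output by 789 − 717 = 72 past the efficient level; on those units the gap between marginal cost and willingness to pay runs from 0 up to 17.
DWL = ½ × 17 × 72 = 612.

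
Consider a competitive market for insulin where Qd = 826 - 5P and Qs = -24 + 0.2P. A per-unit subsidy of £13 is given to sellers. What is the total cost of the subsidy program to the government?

Pre-subsidy: 826 - 5P = -24 + 0.2P gives P* = 2125/13, Q* = 113/13.
With the subsidy, sellers receive Ps = Pb + 13 for each unit, where Pb is the price buyers pay.
Supply in terms of Pb becomes Qs = -24 + 0.2(Pb + 13) = -21.4 + 0.2Pb. Setting this equal to demand: 826 - 5Pb = -21.4 + 0.2Pb, so Pb = 4237/26.
Sellers receive Ps = 4237/26 + 13 = 4575/26; Q' = 826 − 5·(4237/26) = 291/26.
Government outlay = subsidy × quantity = 13 × 291/26 = 145.5.

Government cost = £145.5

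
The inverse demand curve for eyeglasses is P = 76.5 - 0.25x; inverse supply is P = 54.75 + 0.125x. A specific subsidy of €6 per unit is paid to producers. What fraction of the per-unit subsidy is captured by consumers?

Pre-subsidy: 76.5 - 0.25x = 54.75 + 0.125x gives x* = 58 and P* = 62.
With the subsidy, sellers receive Ps = Pb + 6 for each unit, where Pb is the price buyers pay.
On the curves, Pb = 76.5 - 0.25x and Ps = 54.75 + 0.125x; the wedge Ps − Pb = 6 gives 54.75 + 0.125x − (76.5 - 0.25x) = 6, so x' = 74.
Then Pb = 76.5 − 0.25·74 = 58 and Ps = 54.75 + 0.125·74 = 64.
Buyers' price falls by P* − Pb = 62 − 58 = 4; sellers' price rises by Ps − P* = 64 − 62 = 2.
So consumers capture 4/6 = 2/3 of each unit of subsidy.

Consumer share = 2/3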